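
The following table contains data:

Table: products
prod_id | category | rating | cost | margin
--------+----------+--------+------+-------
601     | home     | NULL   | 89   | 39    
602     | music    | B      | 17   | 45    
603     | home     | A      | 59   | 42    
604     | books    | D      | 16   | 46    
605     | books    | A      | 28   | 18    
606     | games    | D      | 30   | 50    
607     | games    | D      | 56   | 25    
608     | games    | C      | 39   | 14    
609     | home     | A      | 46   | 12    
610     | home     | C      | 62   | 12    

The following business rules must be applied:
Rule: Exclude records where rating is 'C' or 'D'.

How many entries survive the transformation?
5

Step 1: Count records to exclude
  - 2 (C) + 3 (D) = 5 records
Step 2: Total records: 10
Step 3: Remaining = 10 - 5 = 5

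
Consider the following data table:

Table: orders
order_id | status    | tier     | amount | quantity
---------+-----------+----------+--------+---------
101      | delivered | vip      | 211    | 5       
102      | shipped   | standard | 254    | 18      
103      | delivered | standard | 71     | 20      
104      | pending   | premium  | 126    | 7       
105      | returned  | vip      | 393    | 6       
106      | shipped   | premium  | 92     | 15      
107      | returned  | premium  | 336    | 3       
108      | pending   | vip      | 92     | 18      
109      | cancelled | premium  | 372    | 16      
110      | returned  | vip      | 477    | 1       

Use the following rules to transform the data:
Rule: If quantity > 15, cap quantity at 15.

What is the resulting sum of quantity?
97

Step 1: 4 records have quantity > 15
Step 2: These records originally summed to 72
Step 3: After capping: 4 × 15 = 60
Step 4: Unaffected records sum: 37
Step 5: Final sum = 60 + 37 = 97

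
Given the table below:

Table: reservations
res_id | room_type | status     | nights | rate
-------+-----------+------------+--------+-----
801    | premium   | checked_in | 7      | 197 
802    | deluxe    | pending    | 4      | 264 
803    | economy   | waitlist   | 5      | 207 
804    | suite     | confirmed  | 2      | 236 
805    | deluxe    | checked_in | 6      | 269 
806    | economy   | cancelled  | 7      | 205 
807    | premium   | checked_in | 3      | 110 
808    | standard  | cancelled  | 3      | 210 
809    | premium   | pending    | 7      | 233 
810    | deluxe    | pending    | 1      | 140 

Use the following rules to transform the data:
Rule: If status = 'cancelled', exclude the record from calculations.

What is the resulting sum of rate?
1656

Step 1: Identify records where status = 'cancelled'
Step 2: The excluded records sum to 415
Step 3: Original total rate = 2071
Step 4: Remaining total = 2071 - 415 = 1656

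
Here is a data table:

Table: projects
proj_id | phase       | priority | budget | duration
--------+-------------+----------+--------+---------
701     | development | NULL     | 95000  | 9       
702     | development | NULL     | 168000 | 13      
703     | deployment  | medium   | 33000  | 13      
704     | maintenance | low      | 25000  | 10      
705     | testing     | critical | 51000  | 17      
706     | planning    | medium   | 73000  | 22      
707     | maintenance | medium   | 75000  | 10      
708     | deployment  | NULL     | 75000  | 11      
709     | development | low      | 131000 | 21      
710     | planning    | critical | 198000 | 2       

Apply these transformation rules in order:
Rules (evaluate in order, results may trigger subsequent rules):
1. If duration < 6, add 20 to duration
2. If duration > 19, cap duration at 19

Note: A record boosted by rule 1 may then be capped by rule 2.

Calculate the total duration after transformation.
140

Step 1: Apply rule 1 to records with duration < 6
  - 1 records get bonus of 20
  - Of these, 1 records then exceed 19 and get capped
Step 2: Apply rule 2 to records with duration > 19
  - 2 records (original) are capped
Step 3: Calculate final sum = 140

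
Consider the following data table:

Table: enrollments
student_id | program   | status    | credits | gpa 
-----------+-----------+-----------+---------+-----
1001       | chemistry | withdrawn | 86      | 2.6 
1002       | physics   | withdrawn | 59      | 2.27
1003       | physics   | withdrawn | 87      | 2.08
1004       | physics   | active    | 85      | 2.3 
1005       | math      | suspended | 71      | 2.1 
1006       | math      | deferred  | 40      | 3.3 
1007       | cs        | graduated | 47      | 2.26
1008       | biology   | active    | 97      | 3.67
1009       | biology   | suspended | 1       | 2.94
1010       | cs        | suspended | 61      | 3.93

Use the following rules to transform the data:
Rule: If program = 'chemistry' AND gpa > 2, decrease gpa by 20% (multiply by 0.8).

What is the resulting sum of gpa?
26.93

Step 1: Find records where program = 'chemistry' AND gpa > 2
Step 2: 1 records match, summing to 2.6
Step 3: After multiplier: 2.6 × 0.8 = 2.08
Step 4: Unaffected records sum: 24.85
Step 5: Final sum = 2.08 + 24.85 = 26.93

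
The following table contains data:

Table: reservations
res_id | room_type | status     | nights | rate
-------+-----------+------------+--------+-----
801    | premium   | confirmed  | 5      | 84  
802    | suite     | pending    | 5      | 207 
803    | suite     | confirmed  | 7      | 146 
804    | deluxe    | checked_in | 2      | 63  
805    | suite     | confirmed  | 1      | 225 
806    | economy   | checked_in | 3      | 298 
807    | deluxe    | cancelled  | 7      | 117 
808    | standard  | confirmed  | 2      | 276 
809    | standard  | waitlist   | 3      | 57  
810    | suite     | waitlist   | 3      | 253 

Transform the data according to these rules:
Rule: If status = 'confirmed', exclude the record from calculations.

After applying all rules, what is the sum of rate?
995

Step 1: Identify records where status = 'confirmed'
Step 2: The excluded records sum to 731
Step 3: Original total rate = 1726
Step 4: Remaining total = 1726 - 731 = 995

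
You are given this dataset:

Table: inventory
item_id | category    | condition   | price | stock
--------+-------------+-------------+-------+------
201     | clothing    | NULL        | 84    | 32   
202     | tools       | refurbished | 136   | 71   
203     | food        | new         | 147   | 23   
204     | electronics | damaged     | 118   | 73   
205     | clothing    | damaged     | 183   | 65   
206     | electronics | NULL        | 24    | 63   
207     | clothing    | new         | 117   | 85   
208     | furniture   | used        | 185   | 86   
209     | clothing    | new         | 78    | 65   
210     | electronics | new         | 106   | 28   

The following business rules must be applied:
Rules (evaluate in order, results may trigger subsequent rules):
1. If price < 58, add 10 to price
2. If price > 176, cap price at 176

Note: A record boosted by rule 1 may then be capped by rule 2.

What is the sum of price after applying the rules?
1172

Step 1: Apply rule 1 to records with price < 58
  - 1 records get bonus of 10
  - Of these, 0 records then exceed 176 and get capped
Step 2: Apply rule 2 to records with price > 176
  - 2 records (original) are capped
Step 3: Calculate final sum = 1172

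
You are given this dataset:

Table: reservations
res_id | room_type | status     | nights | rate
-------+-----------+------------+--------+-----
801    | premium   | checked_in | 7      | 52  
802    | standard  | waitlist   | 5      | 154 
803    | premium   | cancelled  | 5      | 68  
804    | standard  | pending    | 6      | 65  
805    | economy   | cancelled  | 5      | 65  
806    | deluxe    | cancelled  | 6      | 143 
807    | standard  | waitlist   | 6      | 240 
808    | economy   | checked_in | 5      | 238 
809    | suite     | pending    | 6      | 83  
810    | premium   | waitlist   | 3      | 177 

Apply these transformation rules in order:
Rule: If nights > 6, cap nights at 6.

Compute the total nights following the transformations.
53

Step 1: 1 records have nights > 6
Step 2: These records originally summed to 7
Step 3: After capping: 1 × 6 = 6
Step 4: Unaffected records sum: 47
Step 5: Final sum = 6 + 47 = 53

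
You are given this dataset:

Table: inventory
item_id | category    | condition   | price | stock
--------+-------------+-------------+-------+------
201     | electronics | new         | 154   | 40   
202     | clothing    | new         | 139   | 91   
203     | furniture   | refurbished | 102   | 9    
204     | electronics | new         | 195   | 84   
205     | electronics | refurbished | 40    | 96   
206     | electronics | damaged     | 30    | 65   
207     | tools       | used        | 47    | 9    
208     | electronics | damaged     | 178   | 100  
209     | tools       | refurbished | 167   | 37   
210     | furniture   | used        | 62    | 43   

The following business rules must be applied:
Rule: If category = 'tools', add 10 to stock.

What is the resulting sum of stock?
594

Step 1: Count records where category = 'tools': 2
Step 2: Total bonus added: 2 × 10 = 20
Step 3: Original sum of stock: 574
Step 4: Final sum = 574 + 20 = 594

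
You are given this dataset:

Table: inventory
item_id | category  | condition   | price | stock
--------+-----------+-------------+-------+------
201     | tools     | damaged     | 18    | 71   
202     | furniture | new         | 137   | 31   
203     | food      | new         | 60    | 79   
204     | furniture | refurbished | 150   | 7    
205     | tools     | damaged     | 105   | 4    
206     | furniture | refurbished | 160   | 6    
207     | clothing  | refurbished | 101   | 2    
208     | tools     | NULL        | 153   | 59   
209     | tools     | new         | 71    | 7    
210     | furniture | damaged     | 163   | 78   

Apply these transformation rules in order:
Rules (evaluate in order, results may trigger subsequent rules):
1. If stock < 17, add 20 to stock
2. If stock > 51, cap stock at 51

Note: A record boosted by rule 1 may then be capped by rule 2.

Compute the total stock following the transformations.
361

Step 1: Apply rule 1 to records with stock < 17
  - 5 records get bonus of 20
  - Of these, 0 records then exceed 51 and get capped
Step 2: Apply rule 2 to records with stock > 51
  - 4 records (original) are capped
Step 3: Calculate final sum = 361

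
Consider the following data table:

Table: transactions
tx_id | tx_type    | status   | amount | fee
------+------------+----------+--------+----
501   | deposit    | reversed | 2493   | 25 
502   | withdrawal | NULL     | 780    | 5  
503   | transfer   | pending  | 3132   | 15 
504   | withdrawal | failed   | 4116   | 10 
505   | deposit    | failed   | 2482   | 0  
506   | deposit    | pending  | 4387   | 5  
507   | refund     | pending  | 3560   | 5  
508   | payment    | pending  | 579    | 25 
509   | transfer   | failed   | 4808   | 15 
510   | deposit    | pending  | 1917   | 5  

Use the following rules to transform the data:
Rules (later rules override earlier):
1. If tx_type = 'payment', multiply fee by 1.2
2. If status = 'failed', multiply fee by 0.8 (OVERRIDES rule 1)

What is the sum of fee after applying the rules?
110.0

Step 1: Rule 2 takes priority for records with status = 'failed'
  - 3 records: 25 × 0.8 = 20.0
Step 2: Rule 1 applies to remaining records with tx_type = 'payment'
  - 1 records: 25 × 1.2 = 30.0
Step 3: Other records unchanged: 60
Step 4: Final sum = 20.0 + 30.0 + 60 = 110.0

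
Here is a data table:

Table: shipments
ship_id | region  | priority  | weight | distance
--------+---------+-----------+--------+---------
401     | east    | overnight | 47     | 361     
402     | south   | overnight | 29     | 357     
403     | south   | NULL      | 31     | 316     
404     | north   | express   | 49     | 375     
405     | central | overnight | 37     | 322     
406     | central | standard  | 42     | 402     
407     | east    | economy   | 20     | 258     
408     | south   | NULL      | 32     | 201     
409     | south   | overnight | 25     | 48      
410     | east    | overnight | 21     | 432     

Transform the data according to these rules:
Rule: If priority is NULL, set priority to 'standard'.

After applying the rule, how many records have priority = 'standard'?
3

Step 1: Count records where priority IS NULL
Step 2: Found 2 records with NULL priority
Step 3: These records will have priority set to 'standard'
Step 4: Records already having priority = 'standard': 1
Step 5: Answer: 2 + 1 = 3 records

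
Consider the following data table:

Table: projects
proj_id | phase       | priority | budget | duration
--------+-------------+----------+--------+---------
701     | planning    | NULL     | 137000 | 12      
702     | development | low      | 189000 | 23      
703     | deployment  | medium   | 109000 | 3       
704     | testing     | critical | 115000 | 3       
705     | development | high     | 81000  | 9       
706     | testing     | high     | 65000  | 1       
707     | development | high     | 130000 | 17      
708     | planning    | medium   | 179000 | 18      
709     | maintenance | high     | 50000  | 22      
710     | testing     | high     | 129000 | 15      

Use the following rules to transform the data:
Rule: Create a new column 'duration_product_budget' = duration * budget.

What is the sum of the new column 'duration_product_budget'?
15924000

Step 1: For each record, compute duration * budget
Example calculations:
  12 * 137000 = 1644000
  23 * 189000 = 4347000
  3 * 109000 = 327000
  ...
Step 2: Sum all derived values
Step 3: Total = 15924000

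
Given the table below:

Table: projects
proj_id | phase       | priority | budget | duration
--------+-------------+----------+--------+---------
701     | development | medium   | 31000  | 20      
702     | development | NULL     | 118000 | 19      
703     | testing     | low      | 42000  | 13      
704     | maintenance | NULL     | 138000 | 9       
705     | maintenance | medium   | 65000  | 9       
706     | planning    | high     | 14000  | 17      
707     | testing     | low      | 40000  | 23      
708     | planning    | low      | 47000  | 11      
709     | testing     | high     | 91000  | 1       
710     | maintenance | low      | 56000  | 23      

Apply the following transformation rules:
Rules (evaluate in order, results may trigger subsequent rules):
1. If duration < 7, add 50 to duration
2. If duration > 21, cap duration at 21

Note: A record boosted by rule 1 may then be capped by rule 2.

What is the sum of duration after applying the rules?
161

Step 1: Apply rule 1 to records with duration < 7
  - 1 records get bonus of 50
  - Of these, 1 records then exceed 21 and get capped
Step 2: Apply rule 2 to records with duration > 21
  - 2 records (original) are capped
Step 3: Calculate final sum = 161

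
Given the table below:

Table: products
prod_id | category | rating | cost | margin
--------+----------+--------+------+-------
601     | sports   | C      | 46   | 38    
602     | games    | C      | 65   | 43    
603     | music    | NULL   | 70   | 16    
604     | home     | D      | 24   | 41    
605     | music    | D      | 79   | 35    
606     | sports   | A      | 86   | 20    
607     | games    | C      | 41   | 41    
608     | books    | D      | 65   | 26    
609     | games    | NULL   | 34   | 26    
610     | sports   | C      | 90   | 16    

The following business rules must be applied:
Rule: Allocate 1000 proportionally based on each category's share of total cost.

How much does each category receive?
books: 108.33, games: 233.33, home: 40.0, music: 248.33, sports: 370.0

Step 1: Calculate total cost = 600
Step 2: Calculate each category's proportion:
  books: 65/600 = 10.83% → 108.33
  games: 140/600 = 23.33% → 233.33
  home: 24/600 = 4.00% → 40.0
  music: 149/600 = 24.83% → 248.33
  sports: 222/600 = 37.00% → 370.0
Step 3: Verify: sum of allocations ≈ 1000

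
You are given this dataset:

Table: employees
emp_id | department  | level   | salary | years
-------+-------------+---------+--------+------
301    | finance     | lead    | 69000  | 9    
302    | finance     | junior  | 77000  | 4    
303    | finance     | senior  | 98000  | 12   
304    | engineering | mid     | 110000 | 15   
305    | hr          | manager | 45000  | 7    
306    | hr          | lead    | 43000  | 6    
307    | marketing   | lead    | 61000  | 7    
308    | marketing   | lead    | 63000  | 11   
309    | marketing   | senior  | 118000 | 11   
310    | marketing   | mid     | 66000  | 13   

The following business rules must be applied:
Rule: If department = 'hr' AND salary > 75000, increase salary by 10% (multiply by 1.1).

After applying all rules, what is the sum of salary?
750000

Step 1: Find records where department = 'hr' AND salary > 75000
Step 2: 0 records match, summing to 0
Step 3: After multiplier: 0 × 1.1 = 0.0
Step 4: Unaffected records sum: 750000
Step 5: Final sum = 0.0 + 750000 = 750000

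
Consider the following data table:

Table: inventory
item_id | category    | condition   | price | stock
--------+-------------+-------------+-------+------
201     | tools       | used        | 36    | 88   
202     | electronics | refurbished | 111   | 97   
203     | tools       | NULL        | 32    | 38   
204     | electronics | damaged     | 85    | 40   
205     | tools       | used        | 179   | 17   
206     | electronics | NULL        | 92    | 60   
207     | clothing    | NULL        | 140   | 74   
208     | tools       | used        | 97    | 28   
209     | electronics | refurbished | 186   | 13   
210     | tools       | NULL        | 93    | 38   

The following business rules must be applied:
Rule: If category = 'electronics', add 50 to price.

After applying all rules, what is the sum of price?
1251

Step 1: Count records where category = 'electronics': 4
Step 2: Total bonus added: 4 × 50 = 200
Step 3: Original sum of price: 1051
Step 4: Final sum = 1051 + 200 = 1251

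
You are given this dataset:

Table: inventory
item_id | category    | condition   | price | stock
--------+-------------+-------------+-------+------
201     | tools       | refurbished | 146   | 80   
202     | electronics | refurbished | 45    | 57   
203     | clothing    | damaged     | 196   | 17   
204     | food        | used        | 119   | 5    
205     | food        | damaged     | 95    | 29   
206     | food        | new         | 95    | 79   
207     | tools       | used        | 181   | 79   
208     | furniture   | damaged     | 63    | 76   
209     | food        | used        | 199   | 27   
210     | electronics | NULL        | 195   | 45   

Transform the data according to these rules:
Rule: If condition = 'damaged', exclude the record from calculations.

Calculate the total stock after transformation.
372

Step 1: Identify records where condition = 'damaged'
Step 2: The excluded records sum to 122
Step 3: Original total stock = 494
Step 4: Remaining total = 494 - 122 = 372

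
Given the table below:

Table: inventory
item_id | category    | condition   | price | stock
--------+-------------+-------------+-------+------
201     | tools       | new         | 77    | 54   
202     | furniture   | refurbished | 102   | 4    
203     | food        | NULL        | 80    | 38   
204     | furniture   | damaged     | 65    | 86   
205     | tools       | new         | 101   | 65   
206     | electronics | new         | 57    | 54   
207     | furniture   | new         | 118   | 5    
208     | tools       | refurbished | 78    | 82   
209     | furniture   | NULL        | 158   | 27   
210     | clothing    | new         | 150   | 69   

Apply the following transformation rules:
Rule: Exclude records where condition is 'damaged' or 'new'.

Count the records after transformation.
4

Step 1: Count records to exclude
  - 1 (damaged) + 5 (new) = 6 records
Step 2: Total records: 10
Step 3: Remaining = 10 - 6 = 4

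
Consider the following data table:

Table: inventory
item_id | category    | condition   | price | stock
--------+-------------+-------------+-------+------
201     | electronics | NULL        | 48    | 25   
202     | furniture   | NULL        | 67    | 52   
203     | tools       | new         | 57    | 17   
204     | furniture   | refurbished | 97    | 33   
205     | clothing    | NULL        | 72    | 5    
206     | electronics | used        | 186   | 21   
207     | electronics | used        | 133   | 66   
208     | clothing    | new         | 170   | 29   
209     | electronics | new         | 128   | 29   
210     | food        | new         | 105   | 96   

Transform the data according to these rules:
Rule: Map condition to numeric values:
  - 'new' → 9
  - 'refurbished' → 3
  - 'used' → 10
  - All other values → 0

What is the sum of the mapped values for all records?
59

Step 1: Apply mapping to each record
Step 2: Count by status:
  'new': 4 records × 9 = 36
  'refurbished': 1 records × 3 = 3
  'used': 2 records × 10 = 20
Step 3: Sum all mapped values = 59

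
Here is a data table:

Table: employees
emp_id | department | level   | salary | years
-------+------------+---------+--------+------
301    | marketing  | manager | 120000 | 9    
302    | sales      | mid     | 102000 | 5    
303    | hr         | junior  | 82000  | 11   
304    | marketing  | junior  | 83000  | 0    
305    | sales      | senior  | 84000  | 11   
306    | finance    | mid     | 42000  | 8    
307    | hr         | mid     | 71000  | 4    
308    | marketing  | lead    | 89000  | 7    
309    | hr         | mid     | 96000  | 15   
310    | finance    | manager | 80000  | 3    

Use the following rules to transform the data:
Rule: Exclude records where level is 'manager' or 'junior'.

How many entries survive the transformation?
6

Step 1: Count records to exclude
  - 2 (manager) + 2 (junior) = 4 records
Step 2: Total records: 10
Step 3: Remaining = 10 - 4 = 6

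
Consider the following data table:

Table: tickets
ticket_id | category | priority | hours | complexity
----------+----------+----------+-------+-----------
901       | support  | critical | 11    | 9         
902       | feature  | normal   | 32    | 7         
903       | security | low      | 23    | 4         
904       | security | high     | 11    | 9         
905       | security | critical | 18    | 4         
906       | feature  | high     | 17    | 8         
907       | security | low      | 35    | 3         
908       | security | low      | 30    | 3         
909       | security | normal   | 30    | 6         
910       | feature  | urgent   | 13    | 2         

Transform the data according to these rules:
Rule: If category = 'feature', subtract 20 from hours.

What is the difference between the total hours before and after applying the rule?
60

Step 1: Original sum of hours = 220
Step 2: 3 records have category = 'feature'
Step 3: Each affected record changes by -20
Step 4: Total change = 3 × -20 = -60
Step 5: New sum = 220 + -60 = 160
Step 6: Difference = |160 - 220| = 60
        (Sum decreased by 60)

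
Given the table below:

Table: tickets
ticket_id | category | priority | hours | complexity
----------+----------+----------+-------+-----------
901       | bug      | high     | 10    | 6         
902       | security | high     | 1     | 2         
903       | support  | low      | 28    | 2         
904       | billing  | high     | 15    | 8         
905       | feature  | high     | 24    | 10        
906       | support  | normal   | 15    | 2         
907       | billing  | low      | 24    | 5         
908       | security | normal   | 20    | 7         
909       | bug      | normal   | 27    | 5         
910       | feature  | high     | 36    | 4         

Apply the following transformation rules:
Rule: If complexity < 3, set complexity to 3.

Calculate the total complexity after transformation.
54

Step 1: 3 records have complexity < 3
Step 2: These records originally summed to 6
Step 3: After setting to minimum: 3 × 3 = 9
Step 4: Unaffected records sum: 45
Step 5: Final sum = 9 + 45 = 54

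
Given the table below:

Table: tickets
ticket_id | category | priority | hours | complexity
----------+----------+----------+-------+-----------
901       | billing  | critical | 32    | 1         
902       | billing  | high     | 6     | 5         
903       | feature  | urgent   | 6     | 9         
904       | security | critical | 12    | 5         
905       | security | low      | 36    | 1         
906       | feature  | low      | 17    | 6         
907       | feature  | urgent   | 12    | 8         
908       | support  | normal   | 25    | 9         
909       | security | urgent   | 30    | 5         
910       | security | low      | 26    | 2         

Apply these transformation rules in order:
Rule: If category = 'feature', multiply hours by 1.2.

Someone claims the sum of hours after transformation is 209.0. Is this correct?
Yes, the result is correct.

Step 1: Calculate the correct sum after transformation
Step 2: Apply multiplier 1.2 to records where category = 'feature'
Step 3: Correct result = 209.0
Step 4: Claimed result = 209.0
Step 5: 209.0 = 209.0 ✓
Conclusion: The claimed result is correct.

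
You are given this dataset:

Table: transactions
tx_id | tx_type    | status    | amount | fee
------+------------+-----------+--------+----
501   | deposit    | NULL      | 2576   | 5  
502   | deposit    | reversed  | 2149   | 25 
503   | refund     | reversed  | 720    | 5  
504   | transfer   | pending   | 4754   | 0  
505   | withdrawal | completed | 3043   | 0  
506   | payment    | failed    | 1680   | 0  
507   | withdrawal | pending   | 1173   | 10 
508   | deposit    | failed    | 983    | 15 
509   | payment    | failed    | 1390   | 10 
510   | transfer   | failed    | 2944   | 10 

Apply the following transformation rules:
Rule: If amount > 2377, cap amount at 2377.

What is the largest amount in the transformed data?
2377

Step 1: Original maximum amount = 4754
Step 2: Apply cap at 2377
Step 3: 4 records had amount > 2377 and were capped
Step 4: Maximum after transformation = 2377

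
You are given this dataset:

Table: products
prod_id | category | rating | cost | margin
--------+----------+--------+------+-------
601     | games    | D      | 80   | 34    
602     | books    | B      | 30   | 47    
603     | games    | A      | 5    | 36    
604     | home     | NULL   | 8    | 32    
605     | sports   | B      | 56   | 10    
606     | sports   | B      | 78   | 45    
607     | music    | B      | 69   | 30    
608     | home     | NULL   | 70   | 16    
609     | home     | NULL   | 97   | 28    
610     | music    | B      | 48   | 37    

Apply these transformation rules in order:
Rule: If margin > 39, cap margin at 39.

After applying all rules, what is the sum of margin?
301

Step 1: 2 records have margin > 39
Step 2: These records originally summed to 92
Step 3: After capping: 2 × 39 = 78
Step 4: Unaffected records sum: 223
Step 5: Final sum = 78 + 223 = 301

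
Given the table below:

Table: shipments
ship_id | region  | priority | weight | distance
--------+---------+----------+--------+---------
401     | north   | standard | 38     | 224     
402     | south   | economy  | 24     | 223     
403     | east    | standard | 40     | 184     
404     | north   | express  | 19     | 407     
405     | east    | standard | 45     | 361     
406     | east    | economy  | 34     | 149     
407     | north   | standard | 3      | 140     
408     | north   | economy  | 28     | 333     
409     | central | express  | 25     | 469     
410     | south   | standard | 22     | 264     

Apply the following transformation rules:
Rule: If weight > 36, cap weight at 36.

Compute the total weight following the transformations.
263

Step 1: 3 records have weight > 36
Step 2: These records originally summed to 123
Step 3: After capping: 3 × 36 = 108
Step 4: Unaffected records sum: 155
Step 5: Final sum = 108 + 155 = 263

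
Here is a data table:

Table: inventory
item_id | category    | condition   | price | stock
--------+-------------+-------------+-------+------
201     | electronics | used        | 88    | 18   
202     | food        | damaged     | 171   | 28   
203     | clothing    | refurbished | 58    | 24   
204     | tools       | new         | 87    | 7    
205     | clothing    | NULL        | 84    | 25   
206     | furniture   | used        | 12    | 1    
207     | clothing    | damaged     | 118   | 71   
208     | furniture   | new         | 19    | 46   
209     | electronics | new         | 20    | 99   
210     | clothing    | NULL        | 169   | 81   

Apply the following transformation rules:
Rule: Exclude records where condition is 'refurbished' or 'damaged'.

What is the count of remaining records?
7

Step 1: Count records to exclude
  - 1 (refurbished) + 2 (damaged) = 3 records
Step 2: Total records: 10
Step 3: Remaining = 10 - 3 = 7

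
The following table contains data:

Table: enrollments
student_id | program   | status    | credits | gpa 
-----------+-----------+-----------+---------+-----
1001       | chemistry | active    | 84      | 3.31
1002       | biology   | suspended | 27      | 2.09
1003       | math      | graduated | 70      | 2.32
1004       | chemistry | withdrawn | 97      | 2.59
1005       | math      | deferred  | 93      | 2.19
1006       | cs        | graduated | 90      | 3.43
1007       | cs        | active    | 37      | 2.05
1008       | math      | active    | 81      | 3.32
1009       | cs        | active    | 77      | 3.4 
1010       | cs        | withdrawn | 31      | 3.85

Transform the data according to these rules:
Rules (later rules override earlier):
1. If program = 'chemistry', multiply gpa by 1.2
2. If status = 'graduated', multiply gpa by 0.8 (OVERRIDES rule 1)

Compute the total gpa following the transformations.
28.58

Step 1: Rule 2 takes priority for records with status = 'graduated'
  - 2 records: 5.75 × 0.8 = 4.6
Step 2: Rule 1 applies to remaining records with program = 'chemistry'
  - 2 records: 5.9 × 1.2 = 7.08
Step 3: Other records unchanged: 16.9
Step 4: Final sum = 4.6 + 7.08 + 16.9 = 28.58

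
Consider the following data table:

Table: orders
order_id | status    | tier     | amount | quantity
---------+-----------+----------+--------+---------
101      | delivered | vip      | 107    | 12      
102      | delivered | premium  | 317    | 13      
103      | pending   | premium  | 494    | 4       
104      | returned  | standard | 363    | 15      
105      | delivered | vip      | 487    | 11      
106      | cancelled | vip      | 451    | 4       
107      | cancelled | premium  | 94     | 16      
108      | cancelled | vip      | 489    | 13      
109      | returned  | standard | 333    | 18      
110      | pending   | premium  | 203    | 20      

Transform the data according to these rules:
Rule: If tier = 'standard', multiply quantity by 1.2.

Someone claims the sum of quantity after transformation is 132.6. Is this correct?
Yes, the result is correct.

Step 1: Calculate the correct sum after transformation
Step 2: Apply multiplier 1.2 to records where tier = 'standard'
Step 3: Correct result = 132.6
Step 4: Claimed result = 132.6
Step 5: 132.6 = 132.6 ✓
Conclusion: The claimed result is correct.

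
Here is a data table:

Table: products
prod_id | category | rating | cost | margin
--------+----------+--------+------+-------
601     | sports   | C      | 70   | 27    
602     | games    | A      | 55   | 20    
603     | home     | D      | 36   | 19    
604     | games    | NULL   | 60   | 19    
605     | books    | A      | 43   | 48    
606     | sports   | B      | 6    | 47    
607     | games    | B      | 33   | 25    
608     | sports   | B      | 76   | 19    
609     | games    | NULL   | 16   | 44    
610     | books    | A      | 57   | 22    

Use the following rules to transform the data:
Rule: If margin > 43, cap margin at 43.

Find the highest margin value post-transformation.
43

Step 1: Original maximum margin = 48
Step 2: Apply cap at 43
Step 3: 3 records had margin > 43 and were capped
Step 4: Maximum after transformation = 43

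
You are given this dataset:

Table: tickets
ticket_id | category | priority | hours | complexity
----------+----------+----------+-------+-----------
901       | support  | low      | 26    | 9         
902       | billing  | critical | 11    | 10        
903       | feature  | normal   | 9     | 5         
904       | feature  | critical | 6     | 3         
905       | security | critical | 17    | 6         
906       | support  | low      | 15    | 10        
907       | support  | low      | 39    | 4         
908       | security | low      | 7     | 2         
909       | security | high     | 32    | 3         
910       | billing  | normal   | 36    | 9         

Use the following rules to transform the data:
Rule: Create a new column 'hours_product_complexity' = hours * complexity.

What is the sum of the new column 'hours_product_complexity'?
1249

Step 1: For each record, compute hours * complexity
Example calculations:
  26 * 9 = 234
  11 * 10 = 110
  9 * 5 = 45
  ...
Step 2: Sum all derived values
Step 3: Total = 1249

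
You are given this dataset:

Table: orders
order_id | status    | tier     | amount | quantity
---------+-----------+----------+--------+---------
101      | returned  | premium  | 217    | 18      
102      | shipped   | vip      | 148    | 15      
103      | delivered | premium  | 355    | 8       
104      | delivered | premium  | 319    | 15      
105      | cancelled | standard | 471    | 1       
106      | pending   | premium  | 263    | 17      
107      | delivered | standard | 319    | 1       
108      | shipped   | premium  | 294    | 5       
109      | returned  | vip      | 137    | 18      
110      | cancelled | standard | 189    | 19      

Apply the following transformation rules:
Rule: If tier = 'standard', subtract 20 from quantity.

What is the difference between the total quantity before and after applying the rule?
60

Step 1: Original sum of quantity = 117
Step 2: 3 records have tier = 'standard'
Step 3: Each affected record changes by -20
Step 4: Total change = 3 × -20 = -60
Step 5: New sum = 117 + -60 = 57
Step 6: Difference = |57 - 117| = 60
        (Sum decreased by 60)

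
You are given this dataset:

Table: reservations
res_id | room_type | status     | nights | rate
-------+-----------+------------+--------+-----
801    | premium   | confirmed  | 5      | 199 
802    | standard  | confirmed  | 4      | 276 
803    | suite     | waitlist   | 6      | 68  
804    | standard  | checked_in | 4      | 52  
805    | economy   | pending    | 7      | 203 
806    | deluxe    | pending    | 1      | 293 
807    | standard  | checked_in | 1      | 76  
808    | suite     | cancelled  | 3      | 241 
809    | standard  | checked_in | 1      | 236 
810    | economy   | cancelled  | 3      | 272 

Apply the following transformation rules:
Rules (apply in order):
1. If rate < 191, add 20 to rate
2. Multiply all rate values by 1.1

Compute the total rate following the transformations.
2173.6

Step 1: Apply Rule 1 - Add 20 to records with rate < 191
  - 3 records affected: 196 + (3 × 20) = 256
  - Unaffected records: 1720
  - Sum after Rule 1: 1976
Step 2: Apply Rule 2 - Multiply all by 1.1
  - 1976 × 1.1 = 2173.6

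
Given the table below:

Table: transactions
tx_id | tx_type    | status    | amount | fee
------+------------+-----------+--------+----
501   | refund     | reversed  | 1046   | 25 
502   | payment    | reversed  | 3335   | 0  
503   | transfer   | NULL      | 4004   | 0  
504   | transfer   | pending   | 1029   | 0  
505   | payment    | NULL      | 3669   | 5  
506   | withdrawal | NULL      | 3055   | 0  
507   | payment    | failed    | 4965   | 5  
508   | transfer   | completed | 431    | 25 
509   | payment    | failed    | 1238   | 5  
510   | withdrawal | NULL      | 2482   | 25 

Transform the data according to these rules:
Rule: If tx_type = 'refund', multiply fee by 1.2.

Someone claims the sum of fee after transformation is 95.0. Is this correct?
Yes, the result is correct.

Step 1: Calculate the correct sum after transformation
Step 2: Apply multiplier 1.2 to records where tx_type = 'refund'
Step 3: Correct result = 95.0
Step 4: Claimed result = 95.0
Step 5: 95.0 = 95.0 ✓
Conclusion: The claimed result is correct.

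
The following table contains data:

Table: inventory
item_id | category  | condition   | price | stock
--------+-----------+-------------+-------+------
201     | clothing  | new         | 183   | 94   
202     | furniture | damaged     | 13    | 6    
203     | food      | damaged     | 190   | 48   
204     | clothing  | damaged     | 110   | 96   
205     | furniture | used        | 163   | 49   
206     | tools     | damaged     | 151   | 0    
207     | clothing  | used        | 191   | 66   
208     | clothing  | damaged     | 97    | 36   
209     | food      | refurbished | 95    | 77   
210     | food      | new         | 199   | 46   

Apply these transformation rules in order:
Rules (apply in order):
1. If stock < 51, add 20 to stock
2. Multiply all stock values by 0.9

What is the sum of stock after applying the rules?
574.2

Step 1: Apply Rule 1 - Add 20 to records with stock < 51
  - 6 records affected: 185 + (6 × 20) = 305
  - Unaffected records: 333
  - Sum after Rule 1: 638
Step 2: Apply Rule 2 - Multiply all by 0.9
  - 638 × 0.9 = 574.2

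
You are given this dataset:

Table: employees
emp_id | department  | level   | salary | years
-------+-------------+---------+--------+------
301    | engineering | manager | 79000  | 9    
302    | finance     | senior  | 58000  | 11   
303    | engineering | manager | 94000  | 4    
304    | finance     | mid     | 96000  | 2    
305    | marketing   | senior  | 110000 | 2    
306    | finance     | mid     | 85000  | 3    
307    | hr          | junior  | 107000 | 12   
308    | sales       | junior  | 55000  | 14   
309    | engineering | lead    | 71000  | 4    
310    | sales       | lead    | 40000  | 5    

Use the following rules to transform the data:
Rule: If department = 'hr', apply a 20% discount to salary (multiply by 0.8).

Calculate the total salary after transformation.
773600.0

Step 1: Records with department = 'hr' have total salary = 107000
Step 2: Apply multiplier: 107000 × 0.8 = 85600.0
Step 3: Other records total: 688000
Step 4: Final sum = 85600.0 + 688000 = 773600.0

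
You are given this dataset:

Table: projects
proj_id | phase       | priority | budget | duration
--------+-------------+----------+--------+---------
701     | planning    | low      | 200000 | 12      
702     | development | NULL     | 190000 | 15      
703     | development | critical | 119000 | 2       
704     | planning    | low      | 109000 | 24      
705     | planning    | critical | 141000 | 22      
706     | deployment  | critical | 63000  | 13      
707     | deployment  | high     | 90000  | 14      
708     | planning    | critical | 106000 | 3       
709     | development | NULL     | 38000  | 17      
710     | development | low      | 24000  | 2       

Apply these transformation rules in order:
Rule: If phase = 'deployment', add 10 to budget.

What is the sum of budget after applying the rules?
1080020

Step 1: Count records where phase = 'deployment': 2
Step 2: Total bonus added: 2 × 10 = 20
Step 3: Original sum of budget: 1080000
Step 4: Final sum = 1080000 + 20 = 1080020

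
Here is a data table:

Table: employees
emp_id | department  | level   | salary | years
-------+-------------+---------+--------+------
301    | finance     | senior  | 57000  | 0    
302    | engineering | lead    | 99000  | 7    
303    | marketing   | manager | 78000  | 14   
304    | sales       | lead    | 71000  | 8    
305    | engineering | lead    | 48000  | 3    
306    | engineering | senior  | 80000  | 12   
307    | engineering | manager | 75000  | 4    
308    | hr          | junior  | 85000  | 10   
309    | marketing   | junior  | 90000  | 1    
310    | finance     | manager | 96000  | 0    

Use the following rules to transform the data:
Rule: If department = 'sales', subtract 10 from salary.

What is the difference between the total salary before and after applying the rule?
10

Step 1: Original sum of salary = 779000
Step 2: 1 records have department = 'sales'
Step 3: Each affected record changes by -10
Step 4: Total change = 1 × -10 = -10
Step 5: New sum = 779000 + -10 = 778990
Step 6: Difference = |778990 - 779000| = 10
        (Sum decreased by 10)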